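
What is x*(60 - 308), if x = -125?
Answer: 31000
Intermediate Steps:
x*(60 - 308) = -125*(60 - 308) = -125*(-248) = 31000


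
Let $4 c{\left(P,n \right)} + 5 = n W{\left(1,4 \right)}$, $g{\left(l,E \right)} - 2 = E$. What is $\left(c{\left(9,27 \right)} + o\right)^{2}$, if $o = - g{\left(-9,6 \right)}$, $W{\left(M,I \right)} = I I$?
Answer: $\frac{156025}{16} \approx 9751.6$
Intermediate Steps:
$W{\left(M,I \right)} = I^{2}$
$g{\left(l,E \right)} = 2 + E$
$c{\left(P,n \right)} = - \frac{5}{4} + 4 n$ ($c{\left(P,n \right)} = - \frac{5}{4} + \frac{n 4^{2}}{4} = - \frac{5}{4} + \frac{n 16}{4} = - \frac{5}{4} + \frac{16 n}{4} = - \frac{5}{4} + 4 n$)
$o = -8$ ($o = - (2 + 6) = \left(-1\right) 8 = -8$)
$\left(c{\left(9,27 \right)} + o\right)^{2} = \left(\left(- \frac{5}{4} + 4 \cdot 27\right) - 8\right)^{2} = \left(\left(- \frac{5}{4} + 108\right) - 8\right)^{2} = \left(\frac{427}{4} - 8\right)^{2} = \left(\frac{395}{4}\right)^{2} = \frac{156025}{16}$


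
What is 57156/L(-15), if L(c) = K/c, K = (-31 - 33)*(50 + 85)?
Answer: 4763/48 ≈ 99.229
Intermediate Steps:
K = -8640 (K = -64*135 = -8640)
L(c) = -8640/c
57156/L(-15) = 57156/((-8640/(-15))) = 57156/((-8640*(-1/15))) = 57156/576 = 57156*(1/576) = 4763/48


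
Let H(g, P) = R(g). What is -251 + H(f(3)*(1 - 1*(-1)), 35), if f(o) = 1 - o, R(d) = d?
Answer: -255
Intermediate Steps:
H(g, P) = g
-251 + H(f(3)*(1 - 1*(-1)), 35) = -251 + (1 - 1*3)*(1 - 1*(-1)) = -251 + (1 - 3)*(1 + 1) = -251 - 2*2 = -251 - 4 = -255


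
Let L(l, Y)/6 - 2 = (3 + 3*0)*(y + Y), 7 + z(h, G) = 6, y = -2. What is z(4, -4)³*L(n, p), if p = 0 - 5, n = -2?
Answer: 114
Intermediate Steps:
z(h, G) = -1 (z(h, G) = -7 + 6 = -1)
p = -5
L(l, Y) = -24 + 18*Y (L(l, Y) = 12 + 6*((3 + 3*0)*(-2 + Y)) = 12 + 6*((3 + 0)*(-2 + Y)) = 12 + 6*(3*(-2 + Y)) = 12 + 6*(-6 + 3*Y) = 12 + (-36 + 18*Y) = -24 + 18*Y)
z(4, -4)³*L(n, p) = (-1)³*(-24 + 18*(-5)) = -(-24 - 90) = -1*(-114) = 114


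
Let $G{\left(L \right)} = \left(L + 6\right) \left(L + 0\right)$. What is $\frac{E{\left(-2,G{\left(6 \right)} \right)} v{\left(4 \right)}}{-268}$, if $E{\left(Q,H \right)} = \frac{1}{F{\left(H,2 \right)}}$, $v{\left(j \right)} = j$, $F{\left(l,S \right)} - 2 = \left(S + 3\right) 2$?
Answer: $- \frac{1}{804} \approx -0.0012438$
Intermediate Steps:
$F{\left(l,S \right)} = 8 + 2 S$ ($F{\left(l,S \right)} = 2 + \left(S + 3\right) 2 = 2 + \left(3 + S\right) 2 = 2 + \left(6 + 2 S\right) = 8 + 2 S$)
$G{\left(L \right)} = L \left(6 + L\right)$ ($G{\left(L \right)} = \left(6 + L\right) L = L \left(6 + L\right)$)
$E{\left(Q,H \right)} = \frac{1}{12}$ ($E{\left(Q,H \right)} = \frac{1}{8 + 2 \cdot 2} = \frac{1}{8 + 4} = \frac{1}{12}$)
$\frac{E{\left(-2,G{\left(6 \right)} \right)} v{\left(4 \right)}}{-268} = \frac{\frac{1}{12} \cdot 4}{-268} = \frac{1}{3} \left(- \frac{1}{268}\right) = - \frac{1}{804}$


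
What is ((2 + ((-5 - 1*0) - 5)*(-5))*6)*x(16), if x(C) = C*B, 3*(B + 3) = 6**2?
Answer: 44928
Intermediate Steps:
B = 9 (B = -3 + (1/3)*6**2 = -3 + (1/3)*36 = -3 + 12 = 9)
x(C) = 9*C (x(C) = C*9 = 9*C)
((2 + ((-5 - 1*0) - 5)*(-5))*6)*x(16) = ((2 + ((-5 - 1*0) - 5)*(-5))*6)*(9*16) = ((2 + ((-5 + 0) - 5)*(-5))*6)*144 = ((2 + (-5 - 5)*(-5))*6)*144 = ((2 - 10*(-5))*6)*144 = ((2 + 50)*6)*144 = (52*6)*144 = 312*144 = 44928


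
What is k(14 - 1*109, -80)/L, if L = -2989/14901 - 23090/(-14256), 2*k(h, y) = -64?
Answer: -1132952832/50242151 ≈ -22.550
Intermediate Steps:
k(h, y) = -32 (k(h, y) = (1/2)*(-64) = -32)
L = 50242151/35404776 (L = -2989*1/14901 - 23090*(-1/14256) = -2989/14901 + 11545/7128 = 50242151/35404776 ≈ 1.4191)
k(14 - 1*109, -80)/L = -32/50242151/35404776 = -32*35404776/50242151 = -1132952832/50242151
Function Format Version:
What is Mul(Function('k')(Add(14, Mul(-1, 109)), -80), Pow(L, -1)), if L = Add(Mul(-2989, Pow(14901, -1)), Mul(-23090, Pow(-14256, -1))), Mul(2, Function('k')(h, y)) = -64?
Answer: Rational(-1132952832, 50242151) ≈ -22.550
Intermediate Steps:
Function('k')(h, y) = -32 (Function('k')(h, y) = Mul(Rational(1, 2), -64) = -32)
L = Rational(50242151, 35404776) (L = Add(Mul(-2989, Rational(1, 14901)), Mul(-23090, Rational(-1, 14256))) = Add(Rational(-2989, 14901), Rational(11545, 7128)) = Rational(50242151, 35404776) ≈ 1.4191)
Mul(Function('k')(Add(14, Mul(-1, 109)), -80), Pow(L, -1)) = Mul(-32, Pow(Rational(50242151, 35404776), -1)) = Mul(-32, Rational(35404776, 50242151)) = Rational(-1132952832, 50242151)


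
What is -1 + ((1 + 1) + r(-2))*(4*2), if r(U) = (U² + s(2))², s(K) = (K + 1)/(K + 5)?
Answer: 8423/49 ≈ 171.90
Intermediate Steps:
s(K) = (1 + K)/(5 + K)
r(U) = (3/7 + U²)² (r(U) = (U² + (1 + 2)/(5 + 2))² = (U² + 3/7)² = (3/7 + U²)²)
-1 + ((1 + 1) + r(-2))*(4*2) = -1 + ((1 + 1) + (3 + 7*(-2)²)²/49)*(4*2) = -1 + (2 + (3 + 7*4)²/49)*8 = -1 + (2 + (3 + 28)²/49)*8 = -1 + (2 + (1/49)*31²)*8 = -1 + (2 + (1/49)*961)*8 = -1 + (2 + 961/49)*8 = -1 + (1059/49)*8 = -1 + 8472/49 = 8423/49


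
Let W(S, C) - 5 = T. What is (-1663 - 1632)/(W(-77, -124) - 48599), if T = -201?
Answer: 659/9759 ≈ 0.067527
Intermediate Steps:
W(S, C) = -196 (W(S, C) = 5 - 201 = -196)
(-1663 - 1632)/(W(-77, -124) - 48599) = (-1663 - 1632)/(-196 - 48599) = -3295/(-48795) = -3295*(-1/48795) = 659/9759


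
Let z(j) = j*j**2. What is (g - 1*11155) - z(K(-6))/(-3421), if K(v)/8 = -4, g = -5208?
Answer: -56010591/3421 ≈ -16373.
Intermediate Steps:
K(v) = -32 (K(v) = 8*(-4) = -32)
z(j) = j**3
(g - 1*11155) - z(K(-6))/(-3421) = (-5208 - 1*11155) - (-32)**3/(-3421) = (-5208 - 11155) - (-32768)*(-1)/3421 = -16363 - 1*32768/3421 = -16363 - 32768/3421 = -56010591/3421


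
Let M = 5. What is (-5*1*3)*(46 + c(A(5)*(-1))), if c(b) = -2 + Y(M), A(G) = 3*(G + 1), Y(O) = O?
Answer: -735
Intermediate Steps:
A(G) = 3 + 3*G (A(G) = 3*(1 + G) = 3 + 3*G)
c(b) = 3 (c(b) = -2 + 5 = 3)
(-5*1*3)*(46 + c(A(5)*(-1))) = (-5*1*3)*(46 + 3) = -5*3*49 = -15*49 = -735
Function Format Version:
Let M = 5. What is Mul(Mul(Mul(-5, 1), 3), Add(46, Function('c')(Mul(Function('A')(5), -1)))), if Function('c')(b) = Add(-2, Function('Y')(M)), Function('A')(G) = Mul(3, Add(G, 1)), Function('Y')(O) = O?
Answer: -735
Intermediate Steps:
Function('A')(G) = Add(3, Mul(3, G)) (Function('A')(G) = Mul(3, Add(1, G)) = Add(3, Mul(3, G)))
Function('c')(b) = 3 (Function('c')(b) = Add(-2, 5) = 3)
Mul(Mul(Mul(-5, 1), 3), Add(46, Function('c')(Mul(Function('A')(5), -1)))) = Mul(Mul(Mul(-5, 1), 3), Add(46, 3)) = Mul(Mul(-5, 3), 49) = Mul(-15, 49) = -735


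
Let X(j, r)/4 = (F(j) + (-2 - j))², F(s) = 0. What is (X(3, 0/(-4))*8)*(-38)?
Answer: -30400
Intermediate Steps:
X(j, r) = 4*(-2 - j)² (X(j, r) = 4*(0 + (-2 - j))² = 4*(-2 - j)²)
(X(3, 0/(-4))*8)*(-38) = ((4*(2 + 3)²)*8)*(-38) = ((4*5²)*8)*(-38) = ((4*25)*8)*(-38) = (100*8)*(-38) = 800*(-38) = -30400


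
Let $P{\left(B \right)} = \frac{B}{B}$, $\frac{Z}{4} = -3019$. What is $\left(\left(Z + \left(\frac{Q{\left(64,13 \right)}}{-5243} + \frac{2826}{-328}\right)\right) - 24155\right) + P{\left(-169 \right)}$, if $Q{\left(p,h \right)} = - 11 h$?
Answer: $- \frac{31159822867}{859852} \approx -36239.0$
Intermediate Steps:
$Z = -12076$ ($Z = 4 \left(-3019\right) = -12076$)
$P{\left(B \right)} = 1$
$\left(\left(Z + \left(\frac{Q{\left(64,13 \right)}}{-5243} + \frac{2826}{-328}\right)\right) - 24155\right) + P{\left(-169 \right)} = \left(\left(-12076 + \left(\frac{\left(-11\right) 13}{-5243} + \frac{2826}{-328}\right)\right) - 24155\right) + 1 = \left(\left(-12076 + \left(\left(-143\right) \left(- \frac{1}{5243}\right) + 2826 \left(- \frac{1}{328}\right)\right)\right) - 24155\right) + 1 = \left(\left(-12076 + \left(\frac{143}{5243} - \frac{1413}{164}\right)\right) - 24155\right) + 1 = \left(\left(-12076 - \frac{7384907}{859852}\right) - 24155\right) + 1 = \left(- \frac{10390957659}{859852} - 24155\right) + 1 = - \frac{31160682719}{859852} + 1 = - \frac{31159822867}{859852}$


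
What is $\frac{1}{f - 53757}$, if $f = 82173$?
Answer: $\frac{1}{28416} \approx 3.5191 \cdot 10^{-5}$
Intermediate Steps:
$\frac{1}{f - 53757} = \frac{1}{82173 - 53757} = \frac{1}{28416}$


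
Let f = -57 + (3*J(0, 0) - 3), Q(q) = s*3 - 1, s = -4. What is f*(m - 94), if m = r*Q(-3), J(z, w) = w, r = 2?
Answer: 7200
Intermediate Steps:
Q(q) = -13 (Q(q) = -4*3 - 1 = -12 - 1 = -13)
m = -26 (m = 2*(-13) = -26)
f = -60 (f = -57 + (3*0 - 3) = -57 + (0 - 3) = -57 - 3 = -60)
f*(m - 94) = -60*(-26 - 94) = -60*(-120) = 7200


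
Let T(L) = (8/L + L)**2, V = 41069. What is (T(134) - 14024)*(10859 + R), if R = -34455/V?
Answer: 7903101296235808/184358741 ≈ 4.2868e+7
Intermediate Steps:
T(L) = (L + 8/L)**2
R = -34455/41069 ≈ -0.83895
(T(134) - 14024)*(10859 + R) = ((8 + 134**2)**2/134**2 - 14024)*(10859 - 34455/41069) = ((8 + 17956)**2/17956 - 14024)*(445933816/41069) = ((1/17956)*17964**2 - 14024)*(445933816/41069) = ((1/17956)*322705296 - 14024)*(445933816/41069) = (80676324/4489 - 14024)*(445933816/41069) = (17722588/4489)*(445933816/41069) = 7903101296235808/184358741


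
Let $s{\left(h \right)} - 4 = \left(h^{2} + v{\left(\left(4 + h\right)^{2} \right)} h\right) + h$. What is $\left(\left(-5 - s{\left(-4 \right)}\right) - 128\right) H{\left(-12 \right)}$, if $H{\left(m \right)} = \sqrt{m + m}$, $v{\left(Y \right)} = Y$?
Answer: $- 298 i \sqrt{6} \approx - 729.95 i$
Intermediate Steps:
$s{\left(h \right)} = 4 + h + h^{2} + h \left(4 + h\right)^{2}$ ($s{\left(h \right)} = 4 + \left(\left(h^{2} + \left(4 + h\right)^{2} h\right) + h\right) = 4 + \left(\left(h^{2} + h \left(4 + h\right)^{2}\right) + h\right) = 4 + \left(h + h^{2} + h \left(4 + h\right)^{2}\right) = 4 + h + h^{2} + h \left(4 + h\right)^{2}$)
$H{\left(m \right)} = \sqrt{2} \sqrt{m}$ ($H{\left(m \right)} = \sqrt{2 m} = \sqrt{2} \sqrt{m}$)
$\left(\left(-5 - s{\left(-4 \right)}\right) - 128\right) H{\left(-12 \right)} = \left(\left(-5 - \left(4 - 4 + \left(-4\right)^{2} - 4 \left(4 - 4\right)^{2}\right)\right) - 128\right) \sqrt{2} \sqrt{-12} = \left(\left(-5 - \left(4 - 4 + 16 - 4 \cdot 0^{2}\right)\right) - 128\right) \sqrt{2} \cdot 2 i \sqrt{3} = \left(\left(-5 - \left(4 - 4 + 16 - 0\right)\right) - 128\right) 2 i \sqrt{6} = \left(\left(-5 - \left(4 - 4 + 16 + 0\right)\right) - 128\right) 2 i \sqrt{6} = \left(\left(-5 - 16\right) - 128\right) 2 i \sqrt{6} = \left(-21 - 128\right) 2 i \sqrt{6} = - 149 \cdot 2 i \sqrt{6} = - 298 i \sqrt{6}$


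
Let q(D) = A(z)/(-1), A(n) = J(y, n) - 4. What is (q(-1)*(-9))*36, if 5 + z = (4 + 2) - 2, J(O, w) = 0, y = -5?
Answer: -1296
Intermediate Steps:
z = -1 (z = -5 + ((4 + 2) - 2) = -5 + (6 - 2) = -5 + 4 = -1)
A(n) = -4 (A(n) = 0 - 4 = -4)
q(D) = 4 (q(D) = -4/(-1) = -4*(-1) = 4)
(q(-1)*(-9))*36 = (4*(-9))*36 = -36*36 = -1296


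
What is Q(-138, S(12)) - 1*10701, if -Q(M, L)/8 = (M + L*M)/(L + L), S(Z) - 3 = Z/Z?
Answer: -10011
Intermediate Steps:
S(Z) = 4 (S(Z) = 3 + Z/Z = 3 + 1 = 4)
Q(M, L) = -4*(M + L*M)/L (Q(M, L) = -8*(M + L*M)/(L + L) = -8*(M + L*M)/(2*L) = -8*(M + L*M)*1/(2*L) = -4*(M + L*M)/L)
Q(-138, S(12)) - 1*10701 = -4*(-138)*(1 + 4)/4 - 1*10701 = -4*(-138)*¼*5 - 10701 = 690 - 10701 = -10011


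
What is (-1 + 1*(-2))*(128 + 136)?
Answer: -792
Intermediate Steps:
(-1 + 1*(-2))*(128 + 136) = (-1 - 2)*264 = -3*264 = -792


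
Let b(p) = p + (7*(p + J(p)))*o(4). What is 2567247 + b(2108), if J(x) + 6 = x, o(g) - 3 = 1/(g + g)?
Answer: 10645795/4 ≈ 2.6614e+6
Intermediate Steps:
o(g) = 3 + 1/(2*g) (o(g) = 3 + 1/(g + g) = 3 + 1/(2*g))
J(x) = -6 + x
b(p) = -525/4 + 179*p/4 (b(p) = p + (7*(p + (-6 + p)))*(3 + (½)/4) = p + (7*(-6 + 2*p))*(3 + (½)*(¼)) = p + (-42 + 14*p)*(3 + ⅛) = p + (-42 + 14*p)*(25/8) = p + (-525/4 + 175*p/4) = -525/4 + 179*p/4)
2567247 + b(2108) = 2567247 + (-525/4 + (179/4)*2108) = 2567247 + (-525/4 + 94333) = 2567247 + 376807/4 = 10645795/4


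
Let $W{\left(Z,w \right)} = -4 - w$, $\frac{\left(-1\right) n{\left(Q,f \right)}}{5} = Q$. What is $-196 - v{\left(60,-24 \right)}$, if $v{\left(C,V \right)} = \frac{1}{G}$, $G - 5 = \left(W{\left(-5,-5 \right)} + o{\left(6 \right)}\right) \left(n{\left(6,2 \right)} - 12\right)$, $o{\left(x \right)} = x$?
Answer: $- \frac{56643}{289} \approx -196.0$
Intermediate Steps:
$n{\left(Q,f \right)} = - 5 Q$
$G = -289$ ($G = 5 + \left(\left(-4 - -5\right) + 6\right) \left(\left(-5\right) 6 - 12\right) = 5 + \left(\left(-4 + 5\right) + 6\right) \left(-30 - 12\right) = 5 + \left(1 + 6\right) \left(-42\right) = 5 + 7 \left(-42\right) = 5 - 294 = -289$)
$v{\left(C,V \right)} = - \frac{1}{289}$ ($v{\left(C,V \right)} = \frac{1}{-289} = - \frac{1}{289}$)
$-196 - v{\left(60,-24 \right)} = -196 - - \frac{1}{289} = -196 + \frac{1}{289} = - \frac{56643}{289}$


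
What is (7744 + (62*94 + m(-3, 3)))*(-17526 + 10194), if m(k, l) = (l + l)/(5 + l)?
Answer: -99515403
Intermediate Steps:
m(k, l) = 2*l/(5 + l) (m(k, l) = (2*l)/(5 + l) = 2*l/(5 + l))
(7744 + (62*94 + m(-3, 3)))*(-17526 + 10194) = (7744 + (62*94 + 2*3/(5 + 3)))*(-17526 + 10194) = (7744 + (5828 + 2*3/8))*(-7332) = (7744 + (5828 + 2*3*(⅛)))*(-7332) = (7744 + (5828 + ¾))*(-7332) = (7744 + 23315/4)*(-7332) = (54291/4)*(-7332) = -99515403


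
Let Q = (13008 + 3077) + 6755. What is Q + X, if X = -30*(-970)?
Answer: 51940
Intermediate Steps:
X = 29100
Q = 22840 (Q = 16085 + 6755 = 22840)
Q + X = 22840 + 29100 = 51940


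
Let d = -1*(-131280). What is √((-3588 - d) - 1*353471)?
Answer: I*√488339 ≈ 698.81*I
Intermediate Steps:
d = 131280
√((-3588 - d) - 1*353471) = √((-3588 - 1*131280) - 1*353471) = √((-3588 - 131280) - 353471) = √(-134868 - 353471) = √(-488339) = I*√488339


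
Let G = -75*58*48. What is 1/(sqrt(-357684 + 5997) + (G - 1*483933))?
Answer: -230911/159959786992 - I*sqrt(351687)/479879360976 ≈ -1.4436e-6 - 1.2358e-9*I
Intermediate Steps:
G = -208800 (G = -4350*48 = -208800)
1/(sqrt(-357684 + 5997) + (G - 1*483933)) = 1/(sqrt(-357684 + 5997) + (-208800 - 1*483933)) = 1/(sqrt(-351687) + (-208800 - 483933)) = 1/(I*sqrt(351687) - 692733) = 1/(-692733 + I*sqrt(351687))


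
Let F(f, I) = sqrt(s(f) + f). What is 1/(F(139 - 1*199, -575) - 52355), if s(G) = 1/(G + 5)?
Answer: -2879525/150757534676 - I*sqrt(181555)/150757534676 ≈ -1.91e-5 - 2.8263e-9*I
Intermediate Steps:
s(G) = 1/(5 + G)
F(f, I) = sqrt(f + 1/(5 + f)) (F(f, I) = sqrt(1/(5 + f) + f) = sqrt(f + 1/(5 + f)))
1/(F(139 - 1*199, -575) - 52355) = 1/(sqrt((1 + (139 - 1*199)*(5 + (139 - 1*199)))/(5 + (139 - 1*199))) - 52355) = 1/(sqrt((1 + (139 - 199)*(5 + (139 - 199)))/(5 + (139 - 199))) - 52355) = 1/(sqrt((1 - 60*(5 - 60))/(5 - 60)) - 52355) = 1/(sqrt((1 - 60*(-55))/(-55)) - 52355) = 1/(sqrt(-(1 + 3300)/55) - 52355) = 1/(sqrt(-1/55*3301) - 52355) = 1/(sqrt(-3301/55) - 52355) = 1/(I*sqrt(181555)/55 - 52355) = 1/(-52355 + I*sqrt(181555)/55)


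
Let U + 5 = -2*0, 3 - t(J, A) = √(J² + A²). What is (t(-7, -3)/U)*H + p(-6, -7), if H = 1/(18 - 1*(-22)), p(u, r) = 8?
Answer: 1597/200 + √58/200 ≈ 8.0231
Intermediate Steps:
H = 1/40 (H = 1/(18 + 22) = 1/40 ≈ 0.025000)
t(J, A) = 3 - √(A² + J²) (t(J, A) = 3 - √(J² + A²) = 3 - √(A² + J²))
U = -5 (U = -5 - 2*0 = -5 + 0 = -5)
(t(-7, -3)/U)*H + p(-6, -7) = ((3 - √((-3)² + (-7)²))/(-5))*(1/40) + 8 = ((3 - √(9 + 49))*(-⅕))*(1/40) + 8 = ((3 - √58)*(-⅕))*(1/40) + 8 = (-⅗ + √58/5)*(1/40) + 8 = (-3/200 + √58/200) + 8 = 1597/200 + √58/200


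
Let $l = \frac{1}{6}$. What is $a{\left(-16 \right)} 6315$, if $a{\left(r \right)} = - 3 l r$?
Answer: $50520$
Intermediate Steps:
$l = \frac{1}{6} \approx 0.16667$
$a{\left(r \right)} = - \frac{r}{2}$ ($a{\left(r \right)} = \left(-3\right) \frac{1}{6} r = - \frac{r}{2}$)
$a{\left(-16 \right)} 6315 = \left(- \frac{1}{2}\right) \left(-16\right) 6315 = 8 \cdot 6315 = 50520$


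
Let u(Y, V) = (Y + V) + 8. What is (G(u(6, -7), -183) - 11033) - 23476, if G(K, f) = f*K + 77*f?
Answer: -49881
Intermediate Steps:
u(Y, V) = 8 + V + Y (u(Y, V) = (V + Y) + 8 = 8 + V + Y)
G(K, f) = 77*f + K*f (G(K, f) = K*f + 77*f = 77*f + K*f)
(G(u(6, -7), -183) - 11033) - 23476 = (-183*(77 + (8 - 7 + 6)) - 11033) - 23476 = (-183*(77 + 7) - 11033) - 23476 = (-183*84 - 11033) - 23476 = (-15372 - 11033) - 23476 = -26405 - 23476 = -49881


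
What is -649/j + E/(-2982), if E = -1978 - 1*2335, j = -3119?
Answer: 15387565/9300858 ≈ 1.6544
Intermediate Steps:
E = -4313 (E = -1978 - 2335 = -4313)
-649/j + E/(-2982) = -649/(-3119) - 4313/(-2982) = -649*(-1/3119) - 4313*(-1/2982) = 649/3119 + 4313/2982 = 15387565/9300858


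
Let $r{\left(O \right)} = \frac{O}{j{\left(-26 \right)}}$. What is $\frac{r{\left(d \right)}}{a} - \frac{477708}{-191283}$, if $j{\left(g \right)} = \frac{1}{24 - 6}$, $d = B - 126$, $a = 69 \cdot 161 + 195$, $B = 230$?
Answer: $\frac{26657838}{10010477} \approx 2.663$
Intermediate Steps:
$a = 11304$ ($a = 11109 + 195 = 11304$)
$d = 104$ ($d = 230 - 126 = 104$)
$j{\left(g \right)} = \frac{1}{18}$
$r{\left(O \right)} = 18 O$ ($r{\left(O \right)} = O \frac{1}{\frac{1}{18}} = O 18 = 18 O$)
$\frac{r{\left(d \right)}}{a} - \frac{477708}{-191283} = \frac{18 \cdot 104}{11304} - \frac{477708}{-191283} = 1872 \cdot \frac{1}{11304} - - \frac{159236}{63761} = \frac{26}{157} + \frac{159236}{63761} = \frac{26657838}{10010477}$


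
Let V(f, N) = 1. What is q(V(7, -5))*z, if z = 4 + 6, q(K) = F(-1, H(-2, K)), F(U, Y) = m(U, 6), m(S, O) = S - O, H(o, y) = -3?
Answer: -70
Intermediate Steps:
F(U, Y) = -6 + U (F(U, Y) = U - 1*6 = U - 6 = -6 + U)
q(K) = -7 (q(K) = -6 - 1 = -7)
z = 10
q(V(7, -5))*z = -7*10 = -70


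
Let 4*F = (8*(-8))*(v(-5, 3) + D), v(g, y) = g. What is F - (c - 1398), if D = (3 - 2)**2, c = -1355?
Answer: 2817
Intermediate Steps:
D = 1 (D = 1**2 = 1)
F = 64 (F = ((8*(-8))*(-5 + 1))/4 = (-64*(-4))/4 = (1/4)*256 = 64)
F - (c - 1398) = 64 - (-1355 - 1398) = 64 - 1*(-2753) = 64 + 2753 = 2817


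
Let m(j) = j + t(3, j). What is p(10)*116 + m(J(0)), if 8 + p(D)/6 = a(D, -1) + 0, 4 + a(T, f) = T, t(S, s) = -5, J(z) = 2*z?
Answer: -1397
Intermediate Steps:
a(T, f) = -4 + T
p(D) = -72 + 6*D (p(D) = -48 + 6*((-4 + D) + 0) = -48 + 6*(-4 + D) = -48 + (-24 + 6*D) = -72 + 6*D)
m(j) = -5 + j (m(j) = j - 5 = -5 + j)
p(10)*116 + m(J(0)) = (-72 + 6*10)*116 + (-5 + 2*0) = (-72 + 60)*116 + (-5 + 0) = -12*116 - 5 = -1392 - 5 = -1397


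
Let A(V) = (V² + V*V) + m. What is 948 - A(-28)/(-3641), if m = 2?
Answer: 3453238/3641 ≈ 948.43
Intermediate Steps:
A(V) = 2 + 2*V² (A(V) = (V² + V*V) + 2 = (V² + V²) + 2 = 2*V² + 2 = 2 + 2*V²)
948 - A(-28)/(-3641) = 948 - (2 + 2*(-28)²)/(-3641) = 948 - (2 + 2*784)*(-1)/3641 = 948 - (2 + 1568)*(-1)/3641 = 948 - 1570*(-1)/3641 = 948 - 1*(-1570/3641) = 948 + 1570/3641 = 3453238/3641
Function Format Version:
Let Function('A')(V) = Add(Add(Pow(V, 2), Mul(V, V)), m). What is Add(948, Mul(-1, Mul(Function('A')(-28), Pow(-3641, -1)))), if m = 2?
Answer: Rational(3453238, 3641) ≈ 948.43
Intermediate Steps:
Function('A')(V) = Add(2, Mul(2, Pow(V, 2))) (Function('A')(V) = Add(Add(Pow(V, 2), Mul(V, V)), 2) = Add(Add(Pow(V, 2), Pow(V, 2)), 2) = Add(Mul(2, Pow(V, 2)), 2) = Add(2, Mul(2, Pow(V, 2))))
Add(948, Mul(-1, Mul(Function('A')(-28), Pow(-3641, -1)))) = Add(948, Mul(-1, Mul(Add(2, Mul(2, Pow(-28, 2))), Pow(-3641, -1)))) = Add(948, Mul(-1, Mul(Add(2, Mul(2, 784)), Rational(-1, 3641)))) = Add(948, Mul(-1, Mul(Add(2, 1568), Rational(-1, 3641)))) = Add(948, Mul(-1, Mul(1570, Rational(-1, 3641)))) = Add(948, Mul(-1, Rational(-1570, 3641))) = Add(948, Rational(1570, 3641)) = Rational(3453238, 3641)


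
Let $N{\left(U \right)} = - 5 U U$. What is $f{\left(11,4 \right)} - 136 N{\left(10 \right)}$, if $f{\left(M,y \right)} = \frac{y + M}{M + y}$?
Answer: $68001$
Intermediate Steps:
$N{\left(U \right)} = - 5 U^{2}$
$f{\left(M,y \right)} = 1$ ($f{\left(M,y \right)} = \frac{M + y}{M + y} = 1$)
$f{\left(11,4 \right)} - 136 N{\left(10 \right)} = 1 - 136 \left(- 5 \cdot 10^{2}\right) = 1 - 136 \left(\left(-5\right) 100\right) = 1 - -68000 = 1 + 68000 = 68001$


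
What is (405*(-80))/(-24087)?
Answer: 10800/8029 ≈ 1.3451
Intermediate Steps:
(405*(-80))/(-24087) = -32400*(-1/24087) = 10800/8029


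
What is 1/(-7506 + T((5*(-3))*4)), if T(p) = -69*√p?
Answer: I/(6*(-1251*I + 23*√15)) ≈ -0.00013255 + 9.4387e-6*I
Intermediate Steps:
1/(-7506 + T((5*(-3))*4)) = 1/(-7506 - 69*2*(I*√15)) = 1/(-7506 - 69*2*I*√15) = 1/(-7506 - 138*I*√15)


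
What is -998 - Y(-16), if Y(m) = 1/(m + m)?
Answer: -31935/32 ≈ -997.97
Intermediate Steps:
Y(m) = 1/(2*m)
-998 - Y(-16) = -998 - 1/(2*(-16)) = -998 - (-1)/(2*16) = -998 - 1*(-1/32) = -998 + 1/32 = -31935/32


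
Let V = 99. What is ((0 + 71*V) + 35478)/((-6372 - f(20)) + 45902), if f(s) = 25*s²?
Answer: 42507/29530 ≈ 1.4395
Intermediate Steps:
((0 + 71*V) + 35478)/((-6372 - f(20)) + 45902) = ((0 + 71*99) + 35478)/((-6372 - 25*20²) + 45902) = ((0 + 7029) + 35478)/((-6372 - 25*400) + 45902) = (7029 + 35478)/((-6372 - 1*10000) + 45902) = 42507/((-6372 - 10000) + 45902) = 42507/(-16372 + 45902) = 42507/29530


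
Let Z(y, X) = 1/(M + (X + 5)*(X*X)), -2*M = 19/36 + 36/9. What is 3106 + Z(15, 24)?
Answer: 3735042722/1202525 ≈ 3106.0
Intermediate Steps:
M = -163/72 (M = -(19/36 + 36/9)/2 = -(19*(1/36) + 36*(1/9))/2 = -(19/36 + 4)/2 = -1/2*163/36 = -163/72 ≈ -2.2639)
Z(y, X) = 1/(-163/72 + X**2*(5 + X)) (Z(y, X) = 1/(-163/72 + (X + 5)*(X*X)) = 1/(-163/72 + (5 + X)*X**2) = 1/(-163/72 + X**2*(5 + X)))
3106 + Z(15, 24) = 3106 + 72/(-163 + 72*24**3 + 360*24**2) = 3106 + 72/(-163 + 72*13824 + 360*576) = 3106 + 72/(-163 + 995328 + 207360) = 3106 + 72/1202525 = 3735042722/1202525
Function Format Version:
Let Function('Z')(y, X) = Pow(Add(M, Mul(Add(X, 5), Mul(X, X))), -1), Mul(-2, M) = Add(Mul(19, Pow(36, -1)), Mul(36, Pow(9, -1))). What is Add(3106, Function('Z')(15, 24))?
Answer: Rational(3735042722, 1202525) ≈ 3106.0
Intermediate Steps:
M = Rational(-163, 72) (M = Mul(Rational(-1, 2), Add(Mul(19, Pow(36, -1)), Mul(36, Pow(9, -1)))) = Mul(Rational(-1, 2), Add(Mul(19, Rational(1, 36)), Mul(36, Rational(1, 9)))) = Mul(Rational(-1, 2), Add(Rational(19, 36), 4)) = Mul(Rational(-1, 2), Rational(163, 36)) = Rational(-163, 72) ≈ -2.2639)
Function('Z')(y, X) = Pow(Add(Rational(-163, 72), Mul(Pow(X, 2), Add(5, X))), -1) (Function('Z')(y, X) = Pow(Add(Rational(-163, 72), Mul(Add(X, 5), Mul(X, X))), -1) = Pow(Add(Rational(-163, 72), Mul(Add(5, X), Pow(X, 2))), -1) = Pow(Add(Rational(-163, 72), Mul(Pow(X, 2), Add(5, X))), -1))
Add(3106, Function('Z')(15, 24)) = Add(3106, Mul(72, Pow(Add(-163, Mul(72, Pow(24, 3)), Mul(360, Pow(24, 2))), -1))) = Add(3106, Mul(72, Pow(Add(-163, Mul(72, 13824), Mul(360, 576)), -1))) = Add(3106, Mul(72, Pow(Add(-163, 995328, 207360), -1))) = Add(3106, Mul(72, Pow(1202525, -1))) = Add(3106, Mul(72, Rational(1, 1202525))) = Add(3106, Rational(72, 1202525)) = Rational(3735042722, 1202525)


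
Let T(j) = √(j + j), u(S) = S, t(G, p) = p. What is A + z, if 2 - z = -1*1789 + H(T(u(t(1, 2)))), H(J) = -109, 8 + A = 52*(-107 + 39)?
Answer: -1644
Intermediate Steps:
T(j) = √2*√j (T(j) = √(2*j) = √2*√j)
A = -3544 (A = -8 + 52*(-107 + 39) = -8 + 52*(-68) = -8 - 3536 = -3544)
z = 1900 (z = 2 - (-1*1789 - 109) = 2 - (-1789 - 109) = 2 - 1*(-1898) = 2 + 1898 = 1900)
A + z = -3544 + 1900 = -1644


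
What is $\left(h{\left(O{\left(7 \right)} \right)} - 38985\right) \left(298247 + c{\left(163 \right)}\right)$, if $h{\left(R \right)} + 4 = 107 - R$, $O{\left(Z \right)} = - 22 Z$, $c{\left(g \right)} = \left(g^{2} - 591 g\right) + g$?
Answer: $-8855002288$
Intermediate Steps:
$c{\left(g \right)} = g^{2} - 590 g$
$h{\left(R \right)} = 103 - R$ ($h{\left(R \right)} = -4 - \left(-107 + R\right) = 103 - R$)
$\left(h{\left(O{\left(7 \right)} \right)} - 38985\right) \left(298247 + c{\left(163 \right)}\right) = \left(\left(103 - \left(-22\right) 7\right) - 38985\right) \left(298247 + 163 \left(-590 + 163\right)\right) = \left(\left(103 - -154\right) - 38985\right) \left(298247 + 163 \left(-427\right)\right) = \left(\left(103 + 154\right) - 38985\right) \left(298247 - 69601\right) = \left(257 - 38985\right) 228646 = \left(-38728\right) 228646 = -8855002288$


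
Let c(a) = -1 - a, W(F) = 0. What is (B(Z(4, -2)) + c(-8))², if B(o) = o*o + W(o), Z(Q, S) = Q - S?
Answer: 1849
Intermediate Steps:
B(o) = o² (B(o) = o*o + 0 = o² + 0 = o²)
(B(Z(4, -2)) + c(-8))² = ((4 - 1*(-2))² + (-1 - 1*(-8)))² = ((4 + 2)² + (-1 + 8))² = (6² + 7)² = (36 + 7)² = 43² = 1849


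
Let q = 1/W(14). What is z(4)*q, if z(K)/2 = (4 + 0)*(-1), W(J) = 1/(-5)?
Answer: 40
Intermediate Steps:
W(J) = -⅕
z(K) = -8 (z(K) = 2*((4 + 0)*(-1)) = 2*(4*(-1)) = 2*(-4) = -8)
q = -5 (q = 1/(-⅕) = -5)
z(4)*q = -8*(-5) = 40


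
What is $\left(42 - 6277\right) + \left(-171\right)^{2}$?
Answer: $23006$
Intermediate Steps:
$\left(42 - 6277\right) + \left(-171\right)^{2} = \left(42 + \left(-11980 + 5703\right)\right) + 29241 = \left(42 - 6277\right) + 29241 = -6235 + 29241 = 23006$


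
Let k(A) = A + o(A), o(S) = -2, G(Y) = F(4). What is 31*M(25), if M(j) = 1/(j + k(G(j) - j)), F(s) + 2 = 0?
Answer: -31/4 ≈ -7.7500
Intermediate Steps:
F(s) = -2 (F(s) = -2 + 0 = -2)
G(Y) = -2
k(A) = -2 + A (k(A) = A - 2 = -2 + A)
M(j) = -¼ (M(j) = 1/(j + (-2 + (-2 - j))) = 1/(j + (-4 - j)) = 1/(-4) = -¼)
31*M(25) = 31*(-¼) = -31/4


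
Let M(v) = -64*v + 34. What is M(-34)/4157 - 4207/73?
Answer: -17327169/303461 ≈ -57.099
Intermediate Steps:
M(v) = 34 - 64*v
M(-34)/4157 - 4207/73 = (34 - 64*(-34))/4157 - 4207/73 = (34 + 2176)*(1/4157) - 4207*1/73 = 2210*(1/4157) - 4207/73 = 2210/4157 - 4207/73 = -17327169/303461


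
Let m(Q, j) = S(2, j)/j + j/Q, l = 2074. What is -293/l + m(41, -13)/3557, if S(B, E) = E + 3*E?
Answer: -42417067/302465938 ≈ -0.14024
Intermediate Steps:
S(B, E) = 4*E
m(Q, j) = 4 + j/Q (m(Q, j) = (4*j)/j + j/Q = 4 + j/Q)
-293/l + m(41, -13)/3557 = -293/2074 + (4 - 13/41)/3557 = -293*1/2074 + (4 - 13*1/41)*(1/3557) = -293/2074 + (4 - 13/41)*(1/3557) = -293/2074 + (151/41)*(1/3557) = -293/2074 + 151/145837 = -42417067/302465938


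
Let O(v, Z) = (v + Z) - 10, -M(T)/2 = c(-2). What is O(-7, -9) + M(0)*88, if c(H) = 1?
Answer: -202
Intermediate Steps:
M(T) = -2 (M(T) = -2*1 = -2)
O(v, Z) = -10 + Z + v (O(v, Z) = (Z + v) - 10 = -10 + Z + v)
O(-7, -9) + M(0)*88 = (-10 - 9 - 7) - 2*88 = -26 - 176 = -202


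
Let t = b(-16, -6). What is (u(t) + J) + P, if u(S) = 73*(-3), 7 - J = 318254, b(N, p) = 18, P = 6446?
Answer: -312020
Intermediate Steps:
J = -318247 (J = 7 - 1*318254 = 7 - 318254 = -318247)
t = 18
u(S) = -219
(u(t) + J) + P = (-219 - 318247) + 6446 = -318466 + 6446 = -312020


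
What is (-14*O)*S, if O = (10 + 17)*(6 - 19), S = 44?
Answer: 216216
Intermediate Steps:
O = -351 (O = 27*(-13) = -351)
(-14*O)*S = -14*(-351)*44 = 4914*44 = 216216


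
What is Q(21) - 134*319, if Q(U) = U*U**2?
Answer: -33485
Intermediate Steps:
Q(U) = U**3
Q(21) - 134*319 = 21**3 - 134*319 = 9261 - 42746 = -33485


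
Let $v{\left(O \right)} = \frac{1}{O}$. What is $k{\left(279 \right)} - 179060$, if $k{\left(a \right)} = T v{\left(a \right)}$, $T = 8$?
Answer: $- \frac{49957732}{279} \approx -1.7906 \cdot 10^{5}$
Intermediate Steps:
$k{\left(a \right)} = \frac{8}{a}$
$k{\left(279 \right)} - 179060 = \frac{8}{279} - 179060 = - \frac{49957732}{279}$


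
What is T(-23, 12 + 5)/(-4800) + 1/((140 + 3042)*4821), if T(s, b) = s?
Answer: 19601917/4090779200 ≈ 0.0047917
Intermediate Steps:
T(-23, 12 + 5)/(-4800) + 1/((140 + 3042)*4821) = -23/(-4800) + 1/((140 + 3042)*4821) = -23*(-1/4800) + (1/4821)/3182 = 23/4800 + (1/3182)*(1/4821) = 23/4800 + 1/15340422 = 19601917/4090779200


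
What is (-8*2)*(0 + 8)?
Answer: -128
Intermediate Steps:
(-8*2)*(0 + 8) = -16*8 = -128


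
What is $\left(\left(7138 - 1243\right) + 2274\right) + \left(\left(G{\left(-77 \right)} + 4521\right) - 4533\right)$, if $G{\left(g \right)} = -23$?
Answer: $8134$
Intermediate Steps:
$\left(\left(7138 - 1243\right) + 2274\right) + \left(\left(G{\left(-77 \right)} + 4521\right) - 4533\right) = \left(\left(7138 - 1243\right) + 2274\right) + \left(\left(-23 + 4521\right) - 4533\right) = \left(5895 + 2274\right) + \left(4498 - 4533\right) = 8169 - 35 = 8134$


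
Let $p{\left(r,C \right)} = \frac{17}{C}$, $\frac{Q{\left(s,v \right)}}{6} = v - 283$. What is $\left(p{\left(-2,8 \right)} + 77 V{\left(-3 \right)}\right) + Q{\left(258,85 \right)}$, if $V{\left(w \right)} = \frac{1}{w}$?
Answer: $- \frac{29077}{24} \approx -1211.5$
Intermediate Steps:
$Q{\left(s,v \right)} = -1698 + 6 v$ ($Q{\left(s,v \right)} = 6 \left(v - 283\right) = 6 \left(-283 + v\right) = -1698 + 6 v$)
$\left(p{\left(-2,8 \right)} + 77 V{\left(-3 \right)}\right) + Q{\left(258,85 \right)} = \left(\frac{17}{8} + \frac{77}{-3}\right) + \left(-1698 + 6 \cdot 85\right) = \left(17 \cdot \frac{1}{8} + 77 \left(- \frac{1}{3}\right)\right) + \left(-1698 + 510\right) = \left(\frac{17}{8} - \frac{77}{3}\right) - 1188 = - \frac{565}{24} - 1188 = - \frac{29077}{24}$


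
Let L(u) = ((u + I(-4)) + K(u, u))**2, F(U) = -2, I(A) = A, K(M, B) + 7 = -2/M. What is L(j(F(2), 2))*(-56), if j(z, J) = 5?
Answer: -57344/25 ≈ -2293.8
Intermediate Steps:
K(M, B) = -7 - 2/M
L(u) = (-11 + u - 2/u)**2 (L(u) = ((u - 4) + (-7 - 2/u))**2 = ((-4 + u) + (-7 - 2/u))**2 = (-11 + u - 2/u)**2)
L(j(F(2), 2))*(-56) = ((2 + 5*(11 - 1*5))**2/5**2)*(-56) = ((2 + 5*(11 - 5))**2/25)*(-56) = ((2 + 5*6)**2/25)*(-56) = ((2 + 30)**2/25)*(-56) = ((1/25)*32**2)*(-56) = ((1/25)*1024)*(-56) = (1024/25)*(-56) = -57344/25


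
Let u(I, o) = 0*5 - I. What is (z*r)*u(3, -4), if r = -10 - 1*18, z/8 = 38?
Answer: 25536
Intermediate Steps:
z = 304 (z = 8*38 = 304)
u(I, o) = -I (u(I, o) = 0 - I = -I)
r = -28 (r = -10 - 18 = -28)
(z*r)*u(3, -4) = (304*(-28))*(-1*3) = -8512*(-3) = 25536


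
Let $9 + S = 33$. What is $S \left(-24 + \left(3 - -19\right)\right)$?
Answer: $-48$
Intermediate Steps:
$S = 24$ ($S = -9 + 33 = 24$)
$S \left(-24 + \left(3 - -19\right)\right) = 24 \left(-24 + \left(3 - -19\right)\right) = 24 \left(-24 + \left(3 + 19\right)\right) = 24 \left(-24 + 22\right) = 24 \left(-2\right) = -48$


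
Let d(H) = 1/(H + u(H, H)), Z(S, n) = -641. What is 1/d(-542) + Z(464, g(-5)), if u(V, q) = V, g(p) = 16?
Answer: -1725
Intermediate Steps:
d(H) = 1/(2*H) (d(H) = 1/(H + H) = 1/(2*H))
1/d(-542) + Z(464, g(-5)) = 1/((1/2)/(-542)) - 641 = 1/((1/2)*(-1/542)) - 641 = 1/(-1/1084) - 641 = -1084 - 641 = -1725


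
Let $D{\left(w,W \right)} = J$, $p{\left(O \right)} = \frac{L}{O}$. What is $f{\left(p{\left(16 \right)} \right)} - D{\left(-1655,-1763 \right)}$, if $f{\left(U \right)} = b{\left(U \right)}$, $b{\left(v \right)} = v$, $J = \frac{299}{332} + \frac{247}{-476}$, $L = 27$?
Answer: $\frac{206359}{158032} \approx 1.3058$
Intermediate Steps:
$J = \frac{3770}{9877}$ ($J = 299 \cdot \frac{1}{332} + 247 \left(- \frac{1}{476}\right) = \frac{299}{332} - \frac{247}{476} = \frac{3770}{9877} \approx 0.38169$)
$p{\left(O \right)} = \frac{27}{O}$
$D{\left(w,W \right)} = \frac{3770}{9877}$
$f{\left(U \right)} = U$
$f{\left(p{\left(16 \right)} \right)} - D{\left(-1655,-1763 \right)} = \frac{27}{16} - \frac{3770}{9877} = \frac{206359}{158032}$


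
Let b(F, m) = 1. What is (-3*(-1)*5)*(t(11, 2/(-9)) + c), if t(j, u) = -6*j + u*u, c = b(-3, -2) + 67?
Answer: 830/27 ≈ 30.741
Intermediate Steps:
c = 68 (c = 1 + 67 = 68)
t(j, u) = u² - 6*j (t(j, u) = -6*j + u² = u² - 6*j)
(-3*(-1)*5)*(t(11, 2/(-9)) + c) = (-3*(-1)*5)*(((2/(-9))² - 6*11) + 68) = (3*5)*(((2*(-⅑))² - 66) + 68) = 15*(((-2/9)² - 66) + 68) = 15*((4/81 - 66) + 68) = 15*(-5342/81 + 68) = 15*(166/81) = 830/27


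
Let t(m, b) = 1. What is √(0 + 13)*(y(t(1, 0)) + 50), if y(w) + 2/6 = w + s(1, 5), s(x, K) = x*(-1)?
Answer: 149*√13/3 ≈ 179.08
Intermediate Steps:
s(x, K) = -x
y(w) = -4/3 + w (y(w) = -⅓ + (w - 1*1) = -⅓ + (w - 1) = -⅓ + (-1 + w) = -4/3 + w)
√(0 + 13)*(y(t(1, 0)) + 50) = √(0 + 13)*((-4/3 + 1) + 50) = √13*(-⅓ + 50) = √13*(149/3) = 149*√13/3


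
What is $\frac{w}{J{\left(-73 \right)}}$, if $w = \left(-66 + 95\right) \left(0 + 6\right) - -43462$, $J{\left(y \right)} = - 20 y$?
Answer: $\frac{10909}{365} \approx 29.888$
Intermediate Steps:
$w = 43636$ ($w = 29 \cdot 6 + 43462 = 174 + 43462 = 43636$)
$\frac{w}{J{\left(-73 \right)}} = \frac{43636}{\left(-20\right) \left(-73\right)} = \frac{43636}{1460} = 43636 \cdot \frac{1}{1460} = \frac{10909}{365}$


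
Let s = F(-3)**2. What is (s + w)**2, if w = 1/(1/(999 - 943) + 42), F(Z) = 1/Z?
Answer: 8162449/448465329 ≈ 0.018201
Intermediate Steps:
w = 56/2353 (w = 1/(1/56 + 42) = 1/(2353/56) = 56/2353 ≈ 0.023799)
s = 1/9 (s = (1/(-3))**2 = (-1/3)**2 = 1/9 ≈ 0.11111)
(s + w)**2 = (1/9 + 56/2353)**2 = (2857/21177)**2 = 8162449/448465329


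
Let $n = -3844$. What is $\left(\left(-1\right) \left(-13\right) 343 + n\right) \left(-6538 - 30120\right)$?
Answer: $-22544670$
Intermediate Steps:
$\left(\left(-1\right) \left(-13\right) 343 + n\right) \left(-6538 - 30120\right) = \left(\left(-1\right) \left(-13\right) 343 - 3844\right) \left(-6538 - 30120\right) = \left(13 \cdot 343 - 3844\right) \left(-36658\right) = \left(4459 - 3844\right) \left(-36658\right) = 615 \left(-36658\right) = -22544670$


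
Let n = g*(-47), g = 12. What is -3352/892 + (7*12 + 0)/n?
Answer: -40947/10481 ≈ -3.9068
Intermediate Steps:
n = -564 (n = 12*(-47) = -564)
-3352/892 + (7*12 + 0)/n = -3352/892 + (7*12 + 0)/(-564) = -3352*1/892 + (84 + 0)*(-1/564) = -838/223 + 84*(-1/564) = -838/223 - 7/47 = -40947/10481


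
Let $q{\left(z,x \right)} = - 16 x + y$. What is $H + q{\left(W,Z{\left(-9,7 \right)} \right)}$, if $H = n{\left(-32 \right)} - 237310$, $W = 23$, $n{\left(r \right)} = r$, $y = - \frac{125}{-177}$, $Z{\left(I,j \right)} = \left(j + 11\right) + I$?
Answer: $- \frac{42034897}{177} \approx -2.3749 \cdot 10^{5}$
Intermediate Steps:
$Z{\left(I,j \right)} = 11 + I + j$ ($Z{\left(I,j \right)} = \left(11 + j\right) + I = 11 + I + j$)
$y = \frac{125}{177}$ ($y = \left(-125\right) \left(- \frac{1}{177}\right) = \frac{125}{177} \approx 0.70621$)
$q{\left(z,x \right)} = \frac{125}{177} - 16 x$ ($q{\left(z,x \right)} = - 16 x + \frac{125}{177} = \frac{125}{177} - 16 x$)
$H = -237342$ ($H = -32 - 237310 = -237342$)
$H + q{\left(W,Z{\left(-9,7 \right)} \right)} = -237342 + \left(\frac{125}{177} - 16 \left(11 - 9 + 7\right)\right) = -237342 + \left(\frac{125}{177} - 144\right) = -237342 - \frac{25363}{177} = - \frac{42034897}{177}$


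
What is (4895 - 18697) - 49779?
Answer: -63581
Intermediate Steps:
(4895 - 18697) - 49779 = -13802 - 49779 = -63581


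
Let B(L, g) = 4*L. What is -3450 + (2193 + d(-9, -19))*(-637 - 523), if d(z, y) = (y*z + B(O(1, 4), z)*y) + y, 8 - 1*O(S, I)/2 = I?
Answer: -2018370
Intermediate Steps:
O(S, I) = 16 - 2*I
d(z, y) = 33*y + y*z (d(z, y) = (y*z + (4*(16 - 2*4))*y) + y = (y*z + (4*(16 - 8))*y) + y = (y*z + (4*8)*y) + y = (y*z + 32*y) + y = (32*y + y*z) + y = 33*y + y*z)
-3450 + (2193 + d(-9, -19))*(-637 - 523) = -3450 + (2193 - 19*(33 - 9))*(-637 - 523) = -3450 + (2193 - 19*24)*(-1160) = -3450 + (2193 - 456)*(-1160) = -3450 + 1737*(-1160) = -3450 - 2014920 = -2018370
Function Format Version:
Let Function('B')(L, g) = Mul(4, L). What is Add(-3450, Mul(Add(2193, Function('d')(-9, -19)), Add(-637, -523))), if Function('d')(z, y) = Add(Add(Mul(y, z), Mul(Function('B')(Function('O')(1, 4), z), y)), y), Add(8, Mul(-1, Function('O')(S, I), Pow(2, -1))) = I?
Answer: -2018370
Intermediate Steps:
Function('O')(S, I) = Add(16, Mul(-2, I))
Function('d')(z, y) = Add(Mul(33, y), Mul(y, z)) (Function('d')(z, y) = Add(Add(Mul(y, z), Mul(Mul(4, Add(16, Mul(-2, 4))), y)), y) = Add(Add(Mul(y, z), Mul(Mul(4, Add(16, -8)), y)), y) = Add(Add(Mul(y, z), Mul(Mul(4, 8), y)), y) = Add(Add(Mul(y, z), Mul(32, y)), y) = Add(Add(Mul(32, y), Mul(y, z)), y) = Add(Mul(33, y), Mul(y, z)))
Add(-3450, Mul(Add(2193, Function('d')(-9, -19)), Add(-637, -523))) = Add(-3450, Mul(Add(2193, Mul(-19, Add(33, -9))), Add(-637, -523))) = Add(-3450, Mul(Add(2193, Mul(-19, 24)), -1160)) = Add(-3450, Mul(Add(2193, -456), -1160)) = Add(-3450, Mul(1737, -1160)) = Add(-3450, -2014920) = -2018370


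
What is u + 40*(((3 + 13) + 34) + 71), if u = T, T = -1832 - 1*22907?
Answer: -19899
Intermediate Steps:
T = -24739 (T = -1832 - 22907 = -24739)
u = -24739
u + 40*(((3 + 13) + 34) + 71) = -24739 + 40*(((3 + 13) + 34) + 71) = -24739 + 40*((16 + 34) + 71) = -24739 + 40*(50 + 71) = -24739 + 40*121 = -24739 + 4840 = -19899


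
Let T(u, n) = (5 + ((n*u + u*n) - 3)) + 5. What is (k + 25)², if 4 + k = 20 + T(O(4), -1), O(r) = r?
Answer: 1600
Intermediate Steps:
T(u, n) = 7 + 2*n*u (T(u, n) = (5 + ((n*u + n*u) - 3)) + 5 = (5 + (2*n*u - 3)) + 5 = (5 + (-3 + 2*n*u)) + 5 = (2 + 2*n*u) + 5 = 7 + 2*n*u)
k = 15 (k = -4 + (20 + (7 + 2*(-1)*4)) = -4 + (20 + (7 - 8)) = -4 + (20 - 1) = -4 + 19 = 15)
(k + 25)² = (15 + 25)² = 40² = 1600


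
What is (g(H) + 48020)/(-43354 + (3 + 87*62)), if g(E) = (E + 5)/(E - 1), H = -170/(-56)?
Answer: -912455/721183 ≈ -1.2652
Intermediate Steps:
H = 85/28 (H = -170*(-1/56) = 85/28 ≈ 3.0357)
g(E) = (5 + E)/(-1 + E)
(g(H) + 48020)/(-43354 + (3 + 87*62)) = ((5 + 85/28)/(-1 + 85/28) + 48020)/(-43354 + (3 + 87*62)) = ((225/28)/(57/28) + 48020)/(-43354 + (3 + 5394)) = ((28/57)*(225/28) + 48020)/(-43354 + 5397) = (75/19 + 48020)/(-37957) = (912455/19)*(-1/37957) = -912455/721183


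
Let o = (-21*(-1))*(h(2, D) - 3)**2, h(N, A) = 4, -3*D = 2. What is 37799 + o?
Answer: 37820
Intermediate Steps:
D = -2/3 (D = -1/3*2 = -2/3 ≈ -0.66667)
o = 21 (o = (-21*(-1))*(4 - 3)**2 = 21*1**2 = 21*1 = 21)
37799 + o = 37799 + 21 = 37820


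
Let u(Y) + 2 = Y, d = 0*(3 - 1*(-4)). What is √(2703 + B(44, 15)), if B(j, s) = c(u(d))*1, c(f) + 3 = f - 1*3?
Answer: 7*√55 ≈ 51.913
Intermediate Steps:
d = 0 (d = 0*(3 + 4) = 0*7 = 0)
u(Y) = -2 + Y
c(f) = -6 + f (c(f) = -3 + (f - 1*3) = -3 + (f - 3) = -3 + (-3 + f) = -6 + f)
B(j, s) = -8 (B(j, s) = (-6 + (-2 + 0))*1 = (-6 - 2)*1 = -8*1 = -8)
√(2703 + B(44, 15)) = √(2703 - 8) = √2695 = 7*√55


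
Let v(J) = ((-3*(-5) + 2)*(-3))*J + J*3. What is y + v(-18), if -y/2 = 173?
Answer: 518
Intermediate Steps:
y = -346 (y = -2*173 = -346)
v(J) = -48*J (v(J) = ((15 + 2)*(-3))*J + 3*J = (17*(-3))*J + 3*J = -51*J + 3*J = -48*J)
y + v(-18) = -346 - 48*(-18) = -346 + 864 = 518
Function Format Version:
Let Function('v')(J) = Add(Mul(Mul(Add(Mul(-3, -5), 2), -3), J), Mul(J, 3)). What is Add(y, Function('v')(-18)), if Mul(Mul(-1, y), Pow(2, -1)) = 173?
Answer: 518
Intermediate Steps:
y = -346 (y = Mul(-2, 173) = -346)
Function('v')(J) = Mul(-48, J) (Function('v')(J) = Add(Mul(Mul(Add(15, 2), -3), J), Mul(3, J)) = Add(Mul(Mul(17, -3), J), Mul(3, J)) = Add(Mul(-51, J), Mul(3, J)) = Mul(-48, J))
Add(y, Function('v')(-18)) = Add(-346, Mul(-48, -18)) = Add(-346, 864) = 518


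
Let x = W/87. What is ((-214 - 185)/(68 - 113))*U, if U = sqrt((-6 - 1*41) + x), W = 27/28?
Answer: 19*I*sqrt(7745465)/870 ≈ 60.78*I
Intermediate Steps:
W = 27/28 (W = 27*(1/28) = 27/28 ≈ 0.96429)
x = 9/812 (x = (27/28)/87 = (27/28)*(1/87) = 9/812 ≈ 0.011084)
U = I*sqrt(7745465)/406 (U = sqrt((-6 - 1*41) + 9/812) = sqrt((-6 - 41) + 9/812) = sqrt(-47 + 9/812) = sqrt(-38155/812) = I*sqrt(7745465)/406 ≈ 6.8548*I)
((-214 - 185)/(68 - 113))*U = ((-214 - 185)/(68 - 113))*(I*sqrt(7745465)/406) = (-399/(-45))*(I*sqrt(7745465)/406) = (-399*(-1/45))*(I*sqrt(7745465)/406) = 133*(I*sqrt(7745465)/406)/15 = 19*I*sqrt(7745465)/870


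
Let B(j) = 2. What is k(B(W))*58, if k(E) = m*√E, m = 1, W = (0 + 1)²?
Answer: 58*√2 ≈ 82.024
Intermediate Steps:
W = 1 (W = 1² = 1)
k(E) = √E (k(E) = 1*√E = √E)
k(B(W))*58 = √2*58 = 58*√2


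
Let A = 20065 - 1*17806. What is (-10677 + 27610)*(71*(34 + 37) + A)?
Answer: 123610900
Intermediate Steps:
A = 2259 (A = 20065 - 17806 = 2259)
(-10677 + 27610)*(71*(34 + 37) + A) = (-10677 + 27610)*(71*(34 + 37) + 2259) = 16933*(71*71 + 2259) = 16933*(5041 + 2259) = 16933*7300 = 123610900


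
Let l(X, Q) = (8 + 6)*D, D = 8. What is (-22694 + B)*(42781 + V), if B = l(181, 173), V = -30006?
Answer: -288485050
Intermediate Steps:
l(X, Q) = 112 (l(X, Q) = (8 + 6)*8 = 14*8 = 112)
B = 112
(-22694 + B)*(42781 + V) = (-22694 + 112)*(42781 - 30006) = -22582*12775 = -288485050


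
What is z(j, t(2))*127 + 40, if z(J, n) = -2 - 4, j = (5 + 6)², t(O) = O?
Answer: -722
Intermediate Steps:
j = 121 (j = 11² = 121)
z(J, n) = -6
z(j, t(2))*127 + 40 = -6*127 + 40 = -762 + 40 = -722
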